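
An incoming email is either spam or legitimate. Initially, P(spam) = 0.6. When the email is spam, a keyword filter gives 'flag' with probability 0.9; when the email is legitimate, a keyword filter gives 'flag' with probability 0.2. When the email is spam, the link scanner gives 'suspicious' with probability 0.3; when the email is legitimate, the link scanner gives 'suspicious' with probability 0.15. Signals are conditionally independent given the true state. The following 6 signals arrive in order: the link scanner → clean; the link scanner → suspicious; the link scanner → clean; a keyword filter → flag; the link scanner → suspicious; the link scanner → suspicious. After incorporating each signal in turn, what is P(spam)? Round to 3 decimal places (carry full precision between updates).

0.973

After the link scanner='clean': P(spam) = 0.7·0.6000 / (0.7·0.6000 + 0.85·0.4000) ≈ 0.5526
After the link scanner='suspicious': P(spam) = 0.3·0.5526 / (0.3·0.5526 + 0.15·0.4474) ≈ 0.7119
After the link scanner='clean': P(spam) = 0.7·0.7119 / (0.7·0.7119 + 0.85·0.2881) ≈ 0.6705
After a keyword filter='flag': P(spam) = 0.9·0.6705 / (0.9·0.6705 + 0.2·0.3295) ≈ 0.9015
After the link scanner='suspicious': P(spam) = 0.3·0.9015 / (0.3·0.9015 + 0.15·0.0985) ≈ 0.9482
After the link scanner='suspicious': P(spam) = 0.3·0.9482 / (0.3·0.9482 + 0.15·0.0518) ≈ 0.9734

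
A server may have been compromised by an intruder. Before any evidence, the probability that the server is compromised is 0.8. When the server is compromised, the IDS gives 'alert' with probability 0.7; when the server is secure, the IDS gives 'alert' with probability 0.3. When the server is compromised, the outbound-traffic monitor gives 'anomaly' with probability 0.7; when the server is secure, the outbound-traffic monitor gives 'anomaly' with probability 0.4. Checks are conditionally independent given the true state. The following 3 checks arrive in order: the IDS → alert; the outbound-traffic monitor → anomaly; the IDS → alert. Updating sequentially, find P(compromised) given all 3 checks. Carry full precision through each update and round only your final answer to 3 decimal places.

0.974

Each posterior becomes the prior for the next update.
After the IDS='alert': P(compromised) = 0.7·0.8000 / (0.7·0.8000 + 0.3·0.2000) ≈ 0.9032
After the outbound-traffic monitor='anomaly': P(compromised) = 0.7·0.9032 / (0.7·0.9032 + 0.4·0.0968) ≈ 0.9423
After the IDS='alert': P(compromised) = 0.7·0.9423 / (0.7·0.9423 + 0.3·0.0577) ≈ 0.9744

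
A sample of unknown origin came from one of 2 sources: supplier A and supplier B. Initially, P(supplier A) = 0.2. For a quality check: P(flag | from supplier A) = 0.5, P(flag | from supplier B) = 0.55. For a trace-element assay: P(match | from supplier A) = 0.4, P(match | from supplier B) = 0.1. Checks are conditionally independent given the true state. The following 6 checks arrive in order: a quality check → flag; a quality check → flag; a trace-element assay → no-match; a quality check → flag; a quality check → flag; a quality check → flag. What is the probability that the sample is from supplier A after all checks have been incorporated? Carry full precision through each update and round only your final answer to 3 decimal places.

0.094

After a quality check='flag': P(supplier A) = 0.5·0.2000 / (0.5·0.2000 + 0.55·0.8000) ≈ 0.1852
After a quality check='flag': P(supplier A) = 0.5·0.1852 / (0.5·0.1852 + 0.55·0.8148) ≈ 0.1712
After a trace-element assay='no-match': P(supplier A) = 0.6·0.1712 / (0.6·0.1712 + 0.9·0.8288) ≈ 0.1211
After a quality check='flag': P(supplier A) = 0.5·0.1211 / (0.5·0.1211 + 0.55·0.8789) ≈ 0.1113
After a quality check='flag': P(supplier A) = 0.5·0.1113 / (0.5·0.1113 + 0.55·0.8887) ≈ 0.1022
After a quality check='flag': P(supplier A) = 0.5·0.1022 / (0.5·0.1022 + 0.55·0.8978) ≈ 0.0938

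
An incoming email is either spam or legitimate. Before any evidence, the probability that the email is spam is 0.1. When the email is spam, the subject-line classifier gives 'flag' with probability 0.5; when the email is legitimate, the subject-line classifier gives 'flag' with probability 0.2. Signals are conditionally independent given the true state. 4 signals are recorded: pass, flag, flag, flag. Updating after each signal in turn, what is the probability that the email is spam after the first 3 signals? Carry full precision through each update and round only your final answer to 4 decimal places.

After 'pass': P(spam) = 0.5·0.1000 / (0.5·0.1000 + 0.8·0.9000) ≈ 0.0649
After 'flag': P(spam) = 0.5·0.0649 / (0.5·0.0649 + 0.2·0.9351) ≈ 0.1479
After 'flag': P(spam) = 0.5·0.1479 / (0.5·0.1479 + 0.2·0.8521) ≈ 0.3027

0.3027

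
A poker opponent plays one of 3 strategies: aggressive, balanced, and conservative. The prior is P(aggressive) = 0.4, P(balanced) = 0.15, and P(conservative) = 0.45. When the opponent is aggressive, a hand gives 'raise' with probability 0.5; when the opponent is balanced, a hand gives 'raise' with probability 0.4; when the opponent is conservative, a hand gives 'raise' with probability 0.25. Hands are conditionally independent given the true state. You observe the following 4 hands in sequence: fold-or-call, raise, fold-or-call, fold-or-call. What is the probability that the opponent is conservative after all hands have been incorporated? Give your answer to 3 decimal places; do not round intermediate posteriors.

After 'fold-or-call': normaliser = 0.5·0.4000 + 0.6·0.1500 + 0.75·0.4500; P(aggressive) ≈ 0.3187, P(balanced) ≈ 0.1434, P(conservative) ≈ 0.5378
After 'raise': normaliser = 0.5·0.3187 + 0.4·0.1434 + 0.25·0.5378; P(aggressive) ≈ 0.4538, P(balanced) ≈ 0.1634, P(conservative) ≈ 0.3829
After 'fold-or-call': normaliser = 0.5·0.4538 + 0.6·0.1634 + 0.75·0.3829; P(aggressive) ≈ 0.3707, P(balanced) ≈ 0.1601, P(conservative) ≈ 0.4692
After 'fold-or-call': normaliser = 0.5·0.3707 + 0.6·0.1601 + 0.75·0.4692; P(aggressive) ≈ 0.2927, P(balanced) ≈ 0.1517, P(conservative) ≈ 0.5556

0.556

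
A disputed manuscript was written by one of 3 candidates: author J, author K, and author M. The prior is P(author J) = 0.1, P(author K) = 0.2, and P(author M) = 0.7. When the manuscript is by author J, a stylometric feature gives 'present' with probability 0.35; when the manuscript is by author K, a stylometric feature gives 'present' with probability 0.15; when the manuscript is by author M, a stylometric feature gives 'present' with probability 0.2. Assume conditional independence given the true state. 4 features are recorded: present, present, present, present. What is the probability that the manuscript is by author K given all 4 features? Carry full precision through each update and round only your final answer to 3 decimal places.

0.037

After 'present': normaliser = 0.35·0.1000 + 0.15·0.2000 + 0.2·0.7000; P(author J) ≈ 0.1707, P(author K) ≈ 0.1463, P(author M) ≈ 0.6829
After 'present': normaliser = 0.35·0.1707 + 0.15·0.1463 + 0.2·0.6829; P(author J) ≈ 0.2737, P(author K) ≈ 0.1006, P(author M) ≈ 0.6257
After 'present': normaliser = 0.35·0.2737 + 0.15·0.1006 + 0.2·0.6257; P(author J) ≈ 0.4059, P(author K) ≈ 0.0639, P(author M) ≈ 0.5302
After 'present': normaliser = 0.35·0.4059 + 0.15·0.0639 + 0.2·0.5302; P(author J) ≈ 0.5513, P(author K) ≈ 0.0372, P(author M) ≈ 0.4115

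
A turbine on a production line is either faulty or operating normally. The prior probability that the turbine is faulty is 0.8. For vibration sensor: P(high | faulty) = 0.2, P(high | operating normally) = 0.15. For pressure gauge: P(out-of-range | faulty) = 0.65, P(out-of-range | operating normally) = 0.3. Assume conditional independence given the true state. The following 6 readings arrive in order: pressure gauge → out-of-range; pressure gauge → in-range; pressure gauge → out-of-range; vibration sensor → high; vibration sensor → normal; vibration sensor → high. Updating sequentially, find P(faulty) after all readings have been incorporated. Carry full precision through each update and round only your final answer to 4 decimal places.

After pressure gauge='out-of-range': P(faulty) = 0.65·0.8000 / (0.65·0.8000 + 0.3·0.2000) ≈ 0.8966
After pressure gauge='in-range': P(faulty) = 0.35·0.8966 / (0.35·0.8966 + 0.7·0.1034) ≈ 0.8125
After pressure gauge='out-of-range': P(faulty) = 0.65·0.8125 / (0.65·0.8125 + 0.3·0.1875) ≈ 0.9037
After vibration sensor='high': P(faulty) = 0.2·0.9037 / (0.2·0.9037 + 0.15·0.0963) ≈ 0.9260
After vibration sensor='normal': P(faulty) = 0.8·0.9260 / (0.8·0.9260 + 0.85·0.0740) ≈ 0.9218
After vibration sensor='high': P(faulty) = 0.2·0.9218 / (0.2·0.9218 + 0.15·0.0782) ≈ 0.9402

0.9402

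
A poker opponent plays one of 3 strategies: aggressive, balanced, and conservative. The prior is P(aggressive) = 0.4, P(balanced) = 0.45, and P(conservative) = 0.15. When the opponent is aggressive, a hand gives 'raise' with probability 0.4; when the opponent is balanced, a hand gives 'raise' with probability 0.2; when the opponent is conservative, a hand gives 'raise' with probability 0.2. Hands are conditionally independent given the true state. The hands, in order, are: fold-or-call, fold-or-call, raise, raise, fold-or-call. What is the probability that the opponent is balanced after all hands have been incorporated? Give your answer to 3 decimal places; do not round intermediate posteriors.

After 'fold-or-call': normaliser = 0.6·0.4000 + 0.8·0.4500 + 0.8·0.1500; P(aggressive) ≈ 0.3333, P(balanced) ≈ 0.5000, P(conservative) ≈ 0.1667
After 'fold-or-call': normaliser = 0.6·0.3333 + 0.8·0.5000 + 0.8·0.1667; P(aggressive) ≈ 0.2727, P(balanced) ≈ 0.5455, P(conservative) ≈ 0.1818
After 'raise': normaliser = 0.4·0.2727 + 0.2·0.5455 + 0.2·0.1818; P(aggressive) ≈ 0.4286, P(balanced) ≈ 0.4286, P(conservative) ≈ 0.1429
After 'raise': normaliser = 0.4·0.4286 + 0.2·0.4286 + 0.2·0.1429; P(aggressive) ≈ 0.6000, P(balanced) ≈ 0.3000, P(conservative) ≈ 0.1000
After 'fold-or-call': normaliser = 0.6·0.6000 + 0.8·0.3000 + 0.8·0.1000; P(aggressive) ≈ 0.5294, P(balanced) ≈ 0.3529, P(conservative) ≈ 0.1176

0.353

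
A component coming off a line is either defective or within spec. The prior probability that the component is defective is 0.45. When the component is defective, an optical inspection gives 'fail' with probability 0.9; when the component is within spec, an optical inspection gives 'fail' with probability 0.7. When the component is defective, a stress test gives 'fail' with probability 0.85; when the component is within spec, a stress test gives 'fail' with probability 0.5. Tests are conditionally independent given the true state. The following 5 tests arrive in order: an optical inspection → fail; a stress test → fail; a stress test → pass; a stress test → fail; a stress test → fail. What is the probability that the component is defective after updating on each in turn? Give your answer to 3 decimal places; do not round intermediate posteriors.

After an optical inspection='fail': P(defective) = 0.9·0.4500 / (0.9·0.4500 + 0.7·0.5500) ≈ 0.5127
After a stress test='fail': P(defective) = 0.85·0.5127 / (0.85·0.5127 + 0.5·0.4873) ≈ 0.6414
After a stress test='pass': P(defective) = 0.15·0.6414 / (0.15·0.6414 + 0.5·0.3586) ≈ 0.3492
After a stress test='fail': P(defective) = 0.85·0.3492 / (0.85·0.3492 + 0.5·0.6508) ≈ 0.4770
After a stress test='fail': P(defective) = 0.85·0.4770 / (0.85·0.4770 + 0.5·0.5230) ≈ 0.6079

0.608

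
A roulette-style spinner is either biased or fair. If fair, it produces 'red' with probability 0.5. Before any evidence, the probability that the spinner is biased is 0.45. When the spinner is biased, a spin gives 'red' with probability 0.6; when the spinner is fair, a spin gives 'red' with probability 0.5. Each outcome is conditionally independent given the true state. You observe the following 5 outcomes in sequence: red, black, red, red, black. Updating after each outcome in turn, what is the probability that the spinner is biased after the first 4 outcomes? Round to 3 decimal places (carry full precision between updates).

0.531

Each posterior becomes the prior for the next update.
After 'red': P(biased) = 0.6·0.4500 / (0.6·0.4500 + 0.5·0.5500) ≈ 0.4954
After 'black': P(biased) = 0.4·0.4954 / (0.4·0.4954 + 0.5·0.5046) ≈ 0.4399
After 'red': P(biased) = 0.6·0.4399 / (0.6·0.4399 + 0.5·0.5601) ≈ 0.4852
After 'red': P(biased) = 0.6·0.4852 / (0.6·0.4852 + 0.5·0.5148) ≈ 0.5307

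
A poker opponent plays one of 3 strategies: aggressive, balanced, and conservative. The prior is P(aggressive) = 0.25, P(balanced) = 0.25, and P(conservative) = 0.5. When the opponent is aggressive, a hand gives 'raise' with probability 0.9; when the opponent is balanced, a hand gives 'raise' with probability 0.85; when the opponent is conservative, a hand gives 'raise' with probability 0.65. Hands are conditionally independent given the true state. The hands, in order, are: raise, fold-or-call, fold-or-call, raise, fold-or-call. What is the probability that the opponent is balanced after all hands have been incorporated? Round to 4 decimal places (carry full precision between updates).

After 'raise': normaliser = 0.9·0.2500 + 0.85·0.2500 + 0.65·0.5000; P(aggressive) ≈ 0.2951, P(balanced) ≈ 0.2787, P(conservative) ≈ 0.4262
After 'fold-or-call': normaliser = 0.1·0.2951 + 0.15·0.2787 + 0.35·0.4262; P(aggressive) ≈ 0.1338, P(balanced) ≈ 0.1896, P(conservative) ≈ 0.6766
After 'fold-or-call': normaliser = 0.1·0.1338 + 0.15·0.1896 + 0.35·0.6766; P(aggressive) ≈ 0.0480, P(balanced) ≈ 0.1021, P(conservative) ≈ 0.8499
After 'raise': normaliser = 0.9·0.0480 + 0.85·0.1021 + 0.65·0.8499; P(aggressive) ≈ 0.0633, P(balanced) ≈ 0.1271, P(conservative) ≈ 0.8095
After 'fold-or-call': normaliser = 0.1·0.0633 + 0.15·0.1271 + 0.35·0.8095; P(aggressive) ≈ 0.0205, P(balanced) ≈ 0.0618, P(conservative) ≈ 0.9177

0.0618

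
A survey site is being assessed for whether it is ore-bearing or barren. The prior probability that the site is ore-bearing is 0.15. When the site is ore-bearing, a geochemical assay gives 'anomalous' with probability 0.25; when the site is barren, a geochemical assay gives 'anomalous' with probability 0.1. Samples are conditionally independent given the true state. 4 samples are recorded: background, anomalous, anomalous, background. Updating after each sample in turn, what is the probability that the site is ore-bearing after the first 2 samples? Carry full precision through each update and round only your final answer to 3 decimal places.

After 'background': P(ore) = 0.75·0.1500 / (0.75·0.1500 + 0.9·0.8500) ≈ 0.1282
After 'anomalous': P(ore) = 0.25·0.1282 / (0.25·0.1282 + 0.1·0.8718) ≈ 0.2688

0.269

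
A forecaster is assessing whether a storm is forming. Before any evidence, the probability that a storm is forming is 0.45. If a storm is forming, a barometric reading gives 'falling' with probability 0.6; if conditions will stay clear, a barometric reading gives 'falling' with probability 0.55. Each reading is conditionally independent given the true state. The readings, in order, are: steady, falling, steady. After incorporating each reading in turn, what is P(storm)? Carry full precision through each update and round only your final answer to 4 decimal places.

0.4136

After 'steady': P(storm) = 0.4·0.4500 / (0.4·0.4500 + 0.45·0.5500) ≈ 0.4211
After 'falling': P(storm) = 0.6·0.4211 / (0.6·0.4211 + 0.55·0.5789) ≈ 0.4424
After 'steady': P(storm) = 0.4·0.4424 / (0.4·0.4424 + 0.45·0.5576) ≈ 0.4136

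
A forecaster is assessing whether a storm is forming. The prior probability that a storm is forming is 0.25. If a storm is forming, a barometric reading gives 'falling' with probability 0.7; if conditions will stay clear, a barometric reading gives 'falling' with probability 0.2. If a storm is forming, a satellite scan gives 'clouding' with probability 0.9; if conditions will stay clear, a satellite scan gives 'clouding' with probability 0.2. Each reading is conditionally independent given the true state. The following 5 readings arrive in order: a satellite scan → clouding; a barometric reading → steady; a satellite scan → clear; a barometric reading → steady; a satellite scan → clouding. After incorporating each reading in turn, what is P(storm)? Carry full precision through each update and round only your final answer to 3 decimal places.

0.106

After a satellite scan='clouding': P(storm) = 0.9·0.2500 / (0.9·0.2500 + 0.2·0.7500) ≈ 0.6000
After a barometric reading='steady': P(storm) = 0.3·0.6000 / (0.3·0.6000 + 0.8·0.4000) ≈ 0.3600
After a satellite scan='clear': P(storm) = 0.1·0.3600 / (0.1·0.3600 + 0.8·0.6400) ≈ 0.0657
After a barometric reading='steady': P(storm) = 0.3·0.0657 / (0.3·0.0657 + 0.8·0.9343) ≈ 0.0257
After a satellite scan='clouding': P(storm) = 0.9·0.0257 / (0.9·0.0257 + 0.2·0.9743) ≈ 0.1061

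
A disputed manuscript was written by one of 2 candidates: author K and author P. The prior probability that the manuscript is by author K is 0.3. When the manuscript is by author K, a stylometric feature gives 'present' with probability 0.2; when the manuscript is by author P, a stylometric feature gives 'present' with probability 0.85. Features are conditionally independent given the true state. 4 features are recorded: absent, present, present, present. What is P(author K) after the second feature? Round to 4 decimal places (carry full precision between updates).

After 'absent': P(author K) = 0.8·0.3000 / (0.8·0.3000 + 0.15·0.7000) ≈ 0.6957
After 'present': P(author K) = 0.2·0.6957 / (0.2·0.6957 + 0.85·0.3043) ≈ 0.3497

0.3497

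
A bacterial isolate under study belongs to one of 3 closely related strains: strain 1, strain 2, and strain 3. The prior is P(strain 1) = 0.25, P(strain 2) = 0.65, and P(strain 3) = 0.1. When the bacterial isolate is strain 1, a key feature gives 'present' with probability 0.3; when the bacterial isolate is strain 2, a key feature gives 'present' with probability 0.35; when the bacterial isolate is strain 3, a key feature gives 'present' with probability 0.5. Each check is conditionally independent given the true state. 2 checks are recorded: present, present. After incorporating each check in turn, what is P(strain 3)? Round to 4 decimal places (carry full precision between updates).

0.1967

After 'present': normaliser = 0.3·0.2500 + 0.35·0.6500 + 0.5·0.1000; P(strain 1) ≈ 0.2128, P(strain 2) ≈ 0.6454, P(strain 3) ≈ 0.1418
After 'present': normaliser = 0.3·0.2128 + 0.35·0.6454 + 0.5·0.1418; P(strain 1) ≈ 0.1770, P(strain 2) ≈ 0.6264, P(strain 3) ≈ 0.1967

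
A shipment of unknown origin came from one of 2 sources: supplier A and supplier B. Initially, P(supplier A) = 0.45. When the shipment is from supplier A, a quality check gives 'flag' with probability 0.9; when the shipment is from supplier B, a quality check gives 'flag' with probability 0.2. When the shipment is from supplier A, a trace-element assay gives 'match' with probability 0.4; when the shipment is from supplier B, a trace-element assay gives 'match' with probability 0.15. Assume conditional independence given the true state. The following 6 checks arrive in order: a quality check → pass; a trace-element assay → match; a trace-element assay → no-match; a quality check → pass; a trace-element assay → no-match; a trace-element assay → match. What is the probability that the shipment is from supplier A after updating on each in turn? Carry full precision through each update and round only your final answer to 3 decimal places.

After a quality check='pass': P(supplier A) = 0.1·0.4500 / (0.1·0.4500 + 0.8·0.5500) ≈ 0.0928
After a trace-element assay='match': P(supplier A) = 0.4·0.0928 / (0.4·0.0928 + 0.15·0.9072) ≈ 0.2143
After a trace-element assay='no-match': P(supplier A) = 0.6·0.2143 / (0.6·0.2143 + 0.85·0.7857) ≈ 0.1614
After a quality check='pass': P(supplier A) = 0.1·0.1614 / (0.1·0.1614 + 0.8·0.8386) ≈ 0.0235
After a trace-element assay='no-match': P(supplier A) = 0.6·0.0235 / (0.6·0.0235 + 0.85·0.9765) ≈ 0.0167
After a trace-element assay='match': P(supplier A) = 0.4·0.0167 / (0.4·0.0167 + 0.15·0.9833) ≈ 0.0433

0.043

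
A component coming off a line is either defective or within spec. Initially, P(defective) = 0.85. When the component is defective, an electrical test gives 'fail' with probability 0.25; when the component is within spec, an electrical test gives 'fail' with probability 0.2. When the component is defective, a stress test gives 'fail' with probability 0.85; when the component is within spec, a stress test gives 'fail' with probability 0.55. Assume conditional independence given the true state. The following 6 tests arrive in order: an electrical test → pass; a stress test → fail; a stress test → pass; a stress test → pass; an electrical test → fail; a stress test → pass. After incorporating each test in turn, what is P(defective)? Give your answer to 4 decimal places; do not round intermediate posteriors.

0.2754

After an electrical test='pass': P(defective) = 0.75·0.8500 / (0.75·0.8500 + 0.8·0.1500) ≈ 0.8416
After a stress test='fail': P(defective) = 0.85·0.8416 / (0.85·0.8416 + 0.55·0.1584) ≈ 0.8914
After a stress test='pass': P(defective) = 0.15·0.8914 / (0.15·0.8914 + 0.45·0.1086) ≈ 0.7324
After a stress test='pass': P(defective) = 0.15·0.7324 / (0.15·0.7324 + 0.45·0.2676) ≈ 0.4771
After an electrical test='fail': P(defective) = 0.25·0.4771 / (0.25·0.4771 + 0.2·0.5229) ≈ 0.5328
After a stress test='pass': P(defective) = 0.15·0.5328 / (0.15·0.5328 + 0.45·0.4672) ≈ 0.2754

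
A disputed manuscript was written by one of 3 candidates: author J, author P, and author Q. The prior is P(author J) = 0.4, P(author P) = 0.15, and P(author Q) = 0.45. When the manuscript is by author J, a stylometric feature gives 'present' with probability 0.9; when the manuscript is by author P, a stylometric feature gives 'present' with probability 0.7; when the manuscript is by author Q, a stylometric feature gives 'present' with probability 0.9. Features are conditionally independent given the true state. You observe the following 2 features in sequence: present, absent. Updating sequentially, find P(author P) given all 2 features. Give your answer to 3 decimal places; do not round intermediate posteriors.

0.292

After 'present': normaliser = 0.9·0.4000 + 0.7·0.1500 + 0.9·0.4500; P(author J) ≈ 0.4138, P(author P) ≈ 0.1207, P(author Q) ≈ 0.4655
After 'absent': normaliser = 0.1·0.4138 + 0.3·0.1207 + 0.1·0.4655; P(author J) ≈ 0.3333, P(author P) ≈ 0.2917, P(author Q) ≈ 0.3750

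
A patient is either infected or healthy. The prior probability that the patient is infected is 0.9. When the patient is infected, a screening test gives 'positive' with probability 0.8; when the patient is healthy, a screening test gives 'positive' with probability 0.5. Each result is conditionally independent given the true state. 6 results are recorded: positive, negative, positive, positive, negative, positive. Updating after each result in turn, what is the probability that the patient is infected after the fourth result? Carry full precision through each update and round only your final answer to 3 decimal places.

0.936

After 'positive': P(infected) = 0.8·0.9000 / (0.8·0.9000 + 0.5·0.1000) ≈ 0.9351
After 'negative': P(infected) = 0.2·0.9351 / (0.2·0.9351 + 0.5·0.0649) ≈ 0.8521
After 'positive': P(infected) = 0.8·0.8521 / (0.8·0.8521 + 0.5·0.1479) ≈ 0.9021
After 'positive': P(infected) = 0.8·0.9021 / (0.8·0.9021 + 0.5·0.0979) ≈ 0.9365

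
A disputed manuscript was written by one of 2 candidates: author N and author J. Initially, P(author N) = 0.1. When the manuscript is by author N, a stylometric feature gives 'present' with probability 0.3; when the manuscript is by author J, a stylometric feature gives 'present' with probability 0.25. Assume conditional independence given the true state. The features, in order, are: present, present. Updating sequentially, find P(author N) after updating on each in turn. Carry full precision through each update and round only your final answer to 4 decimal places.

0.1379

After 'present': P(author N) = 0.3·0.1000 / (0.3·0.1000 + 0.25·0.9000) ≈ 0.1176
After 'present': P(author N) = 0.3·0.1176 / (0.3·0.1176 + 0.25·0.8824) ≈ 0.1379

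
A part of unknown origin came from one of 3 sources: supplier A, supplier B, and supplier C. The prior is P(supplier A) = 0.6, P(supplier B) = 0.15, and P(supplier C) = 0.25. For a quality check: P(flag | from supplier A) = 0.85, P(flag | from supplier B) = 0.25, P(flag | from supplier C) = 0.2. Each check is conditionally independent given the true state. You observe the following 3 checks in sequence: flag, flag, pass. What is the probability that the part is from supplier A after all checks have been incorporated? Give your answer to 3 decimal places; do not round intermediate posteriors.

After 'flag': normaliser = 0.85·0.6000 + 0.25·0.1500 + 0.2·0.2500; P(supplier A) ≈ 0.8536, P(supplier B) ≈ 0.0628, P(supplier C) ≈ 0.0837
After 'flag': normaliser = 0.85·0.8536 + 0.25·0.0628 + 0.2·0.0837; P(supplier A) ≈ 0.9572, P(supplier B) ≈ 0.0207, P(supplier C) ≈ 0.0221
After 'pass': normaliser = 0.15·0.9572 + 0.75·0.0207 + 0.8·0.0221; P(supplier A) ≈ 0.8122, P(supplier B) ≈ 0.0878, P(supplier C) ≈ 0.0999

0.812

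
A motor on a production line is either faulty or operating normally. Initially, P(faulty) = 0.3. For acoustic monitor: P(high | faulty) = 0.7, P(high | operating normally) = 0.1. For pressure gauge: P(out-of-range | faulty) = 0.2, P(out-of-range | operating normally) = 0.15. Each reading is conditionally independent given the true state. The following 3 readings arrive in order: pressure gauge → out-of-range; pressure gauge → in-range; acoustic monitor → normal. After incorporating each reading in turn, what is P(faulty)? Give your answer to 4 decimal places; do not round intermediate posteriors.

0.1520

After pressure gauge='out-of-range': P(faulty) = 0.2·0.3000 / (0.2·0.3000 + 0.15·0.7000) ≈ 0.3636
After pressure gauge='in-range': P(faulty) = 0.8·0.3636 / (0.8·0.3636 + 0.85·0.6364) ≈ 0.3497
After acoustic monitor='normal': P(faulty) = 0.3·0.3497 / (0.3·0.3497 + 0.9·0.6503) ≈ 0.1520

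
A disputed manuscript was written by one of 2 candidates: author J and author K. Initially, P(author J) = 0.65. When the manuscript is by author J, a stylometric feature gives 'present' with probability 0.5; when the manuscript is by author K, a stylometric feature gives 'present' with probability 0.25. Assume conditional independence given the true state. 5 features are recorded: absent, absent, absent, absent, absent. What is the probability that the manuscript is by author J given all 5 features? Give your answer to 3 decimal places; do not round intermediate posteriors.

After 'absent': P(author J) = 0.5·0.6500 / (0.5·0.6500 + 0.75·0.3500) ≈ 0.5532
After 'absent': P(author J) = 0.5·0.5532 / (0.5·0.5532 + 0.75·0.4468) ≈ 0.4522
After 'absent': P(author J) = 0.5·0.4522 / (0.5·0.4522 + 0.75·0.5478) ≈ 0.3549
After 'absent': P(author J) = 0.5·0.3549 / (0.5·0.3549 + 0.75·0.6451) ≈ 0.2684
After 'absent': P(author J) = 0.5·0.2684 / (0.5·0.2684 + 0.75·0.7316) ≈ 0.1965

0.197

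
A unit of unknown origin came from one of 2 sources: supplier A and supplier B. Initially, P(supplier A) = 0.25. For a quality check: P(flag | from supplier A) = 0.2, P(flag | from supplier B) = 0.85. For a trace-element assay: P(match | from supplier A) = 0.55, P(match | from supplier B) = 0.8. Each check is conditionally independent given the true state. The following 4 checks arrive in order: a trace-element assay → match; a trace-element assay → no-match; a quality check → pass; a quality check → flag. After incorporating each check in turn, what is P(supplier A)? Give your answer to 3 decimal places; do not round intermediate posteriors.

0.393

Apply Bayes' rule sequentially, carrying P(supplier A) forward.
After a trace-element assay='match': P(supplier A) = 0.55·0.2500 / (0.55·0.2500 + 0.8·0.7500) ≈ 0.1864
After a trace-element assay='no-match': P(supplier A) = 0.45·0.1864 / (0.45·0.1864 + 0.2·0.8136) ≈ 0.3402
After a quality check='pass': P(supplier A) = 0.8·0.3402 / (0.8·0.3402 + 0.15·0.6598) ≈ 0.7333
After a quality check='flag': P(supplier A) = 0.2·0.7333 / (0.2·0.7333 + 0.85·0.2667) ≈ 0.3929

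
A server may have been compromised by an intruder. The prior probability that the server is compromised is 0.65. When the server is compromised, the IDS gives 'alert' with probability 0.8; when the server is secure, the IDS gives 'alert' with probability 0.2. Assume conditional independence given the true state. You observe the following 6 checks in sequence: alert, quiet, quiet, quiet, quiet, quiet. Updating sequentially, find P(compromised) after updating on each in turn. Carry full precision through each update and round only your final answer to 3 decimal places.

0.007

Each posterior becomes the prior for the next update.
After 'alert': P(compromised) = 0.8·0.6500 / (0.8·0.6500 + 0.2·0.3500) ≈ 0.8814
After 'quiet': P(compromised) = 0.2·0.8814 / (0.2·0.8814 + 0.8·0.1186) ≈ 0.6500
After 'quiet': P(compromised) = 0.2·0.6500 / (0.2·0.6500 + 0.8·0.3500) ≈ 0.3171
After 'quiet': P(compromised) = 0.2·0.3171 / (0.2·0.3171 + 0.8·0.6829) ≈ 0.1040
After 'quiet': P(compromised) = 0.2·0.1040 / (0.2·0.1040 + 0.8·0.8960) ≈ 0.0282
After 'quiet': P(compromised) = 0.2·0.0282 / (0.2·0.0282 + 0.8·0.9718) ≈ 0.0072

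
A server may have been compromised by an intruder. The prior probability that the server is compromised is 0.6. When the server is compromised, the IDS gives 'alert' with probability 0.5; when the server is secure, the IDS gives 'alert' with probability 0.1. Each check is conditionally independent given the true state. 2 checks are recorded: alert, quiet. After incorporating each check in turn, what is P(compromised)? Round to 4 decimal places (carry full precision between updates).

Each posterior becomes the prior for the next update.
After 'alert': P(compromised) = 0.5·0.6000 / (0.5·0.6000 + 0.1·0.4000) ≈ 0.8824
After 'quiet': P(compromised) = 0.5·0.8824 / (0.5·0.8824 + 0.9·0.1176) ≈ 0.8065

0.8065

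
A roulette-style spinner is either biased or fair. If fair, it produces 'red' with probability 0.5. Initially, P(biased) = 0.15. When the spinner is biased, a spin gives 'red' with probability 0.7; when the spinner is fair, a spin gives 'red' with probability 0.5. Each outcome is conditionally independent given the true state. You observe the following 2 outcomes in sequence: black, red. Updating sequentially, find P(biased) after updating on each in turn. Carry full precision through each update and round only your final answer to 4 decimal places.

0.1291

After 'black': P(biased) = 0.3·0.1500 / (0.3·0.1500 + 0.5·0.8500) ≈ 0.0957
After 'red': P(biased) = 0.7·0.0957 / (0.7·0.0957 + 0.5·0.9043) ≈ 0.1291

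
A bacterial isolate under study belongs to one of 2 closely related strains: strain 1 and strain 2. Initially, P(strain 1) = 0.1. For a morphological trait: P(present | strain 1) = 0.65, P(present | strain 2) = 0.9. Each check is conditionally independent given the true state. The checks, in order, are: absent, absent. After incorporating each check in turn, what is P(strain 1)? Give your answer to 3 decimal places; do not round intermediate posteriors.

Each posterior becomes the prior for the next update.
After 'absent': P(strain 1) = 0.35·0.1000 / (0.35·0.1000 + 0.1·0.9000) ≈ 0.2800
After 'absent': P(strain 1) = 0.35·0.2800 / (0.35·0.2800 + 0.1·0.7200) ≈ 0.5765

0.576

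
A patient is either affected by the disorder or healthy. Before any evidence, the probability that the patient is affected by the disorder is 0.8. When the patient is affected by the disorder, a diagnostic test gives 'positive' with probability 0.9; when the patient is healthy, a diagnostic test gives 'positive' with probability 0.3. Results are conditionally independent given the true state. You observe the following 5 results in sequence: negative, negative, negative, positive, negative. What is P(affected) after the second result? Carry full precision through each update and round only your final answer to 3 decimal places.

After 'negative': P(affected) = 0.1·0.8000 / (0.1·0.8000 + 0.7·0.2000) ≈ 0.3636
After 'negative': P(affected) = 0.1·0.3636 / (0.1·0.3636 + 0.7·0.6364) ≈ 0.0755

0.075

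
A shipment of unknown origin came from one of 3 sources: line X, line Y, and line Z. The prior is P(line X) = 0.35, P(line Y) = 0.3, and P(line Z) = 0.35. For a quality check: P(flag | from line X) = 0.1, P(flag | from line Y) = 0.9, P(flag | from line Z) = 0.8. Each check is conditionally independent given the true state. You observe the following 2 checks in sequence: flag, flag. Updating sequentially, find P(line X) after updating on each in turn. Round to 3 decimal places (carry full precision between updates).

Each posterior becomes the prior for the next update.
After 'flag': normaliser = 0.1·0.3500 + 0.9·0.3000 + 0.8·0.3500; P(line X) ≈ 0.0598, P(line Y) ≈ 0.4615, P(line Z) ≈ 0.4786
After 'flag': normaliser = 0.1·0.0598 + 0.9·0.4615 + 0.8·0.4786; P(line X) ≈ 0.0074, P(line Y) ≈ 0.5165, P(line Z) ≈ 0.4761

0.007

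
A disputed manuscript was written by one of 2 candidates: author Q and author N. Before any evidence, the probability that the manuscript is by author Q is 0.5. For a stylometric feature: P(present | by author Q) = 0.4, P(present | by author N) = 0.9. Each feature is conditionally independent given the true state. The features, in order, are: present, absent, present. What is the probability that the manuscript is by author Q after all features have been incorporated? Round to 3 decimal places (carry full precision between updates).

After 'present': P(author Q) = 0.4·0.5000 / (0.4·0.5000 + 0.9·0.5000) ≈ 0.3077
After 'absent': P(author Q) = 0.6·0.3077 / (0.6·0.3077 + 0.1·0.6923) ≈ 0.7273
After 'present': P(author Q) = 0.4·0.7273 / (0.4·0.7273 + 0.9·0.2727) ≈ 0.5424

0.542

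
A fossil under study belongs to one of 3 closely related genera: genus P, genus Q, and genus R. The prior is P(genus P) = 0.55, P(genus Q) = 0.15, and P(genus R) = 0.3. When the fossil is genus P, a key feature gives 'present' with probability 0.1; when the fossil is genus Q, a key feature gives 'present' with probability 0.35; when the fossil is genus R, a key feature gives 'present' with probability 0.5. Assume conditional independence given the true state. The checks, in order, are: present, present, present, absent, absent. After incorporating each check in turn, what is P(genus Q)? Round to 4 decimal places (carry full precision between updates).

Each posterior becomes the prior for the next update.
After 'present': normaliser = 0.1·0.5500 + 0.35·0.1500 + 0.5·0.3000; P(genus P) ≈ 0.2136, P(genus Q) ≈ 0.2039, P(genus R) ≈ 0.5825
After 'present': normaliser = 0.1·0.2136 + 0.35·0.2039 + 0.5·0.5825; P(genus P) ≈ 0.0556, P(genus Q) ≈ 0.1858, P(genus R) ≈ 0.7585
After 'present': normaliser = 0.1·0.0556 + 0.35·0.1858 + 0.5·0.7585; P(genus P) ≈ 0.0124, P(genus Q) ≈ 0.1446, P(genus R) ≈ 0.8431
After 'absent': normaliser = 0.9·0.0124 + 0.65·0.1446 + 0.5·0.8431; P(genus P) ≈ 0.0211, P(genus Q) ≈ 0.1785, P(genus R) ≈ 0.8004
After 'absent': normaliser = 0.9·0.0211 + 0.65·0.1785 + 0.5·0.8004; P(genus P) ≈ 0.0355, P(genus Q) ≈ 0.2167, P(genus R) ≈ 0.7477

0.2167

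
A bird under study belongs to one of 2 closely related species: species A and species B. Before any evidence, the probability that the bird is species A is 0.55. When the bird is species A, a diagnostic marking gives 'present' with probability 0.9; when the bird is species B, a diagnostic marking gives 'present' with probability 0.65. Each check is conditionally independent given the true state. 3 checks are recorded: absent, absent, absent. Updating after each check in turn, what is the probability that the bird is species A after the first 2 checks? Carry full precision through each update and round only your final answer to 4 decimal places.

Apply Bayes' rule sequentially, carrying P(species A) forward.
After 'absent': P(species A) = 0.1·0.5500 / (0.1·0.5500 + 0.35·0.4500) ≈ 0.2588
After 'absent': P(species A) = 0.1·0.2588 / (0.1·0.2588 + 0.35·0.7412) ≈ 0.0907

0.0907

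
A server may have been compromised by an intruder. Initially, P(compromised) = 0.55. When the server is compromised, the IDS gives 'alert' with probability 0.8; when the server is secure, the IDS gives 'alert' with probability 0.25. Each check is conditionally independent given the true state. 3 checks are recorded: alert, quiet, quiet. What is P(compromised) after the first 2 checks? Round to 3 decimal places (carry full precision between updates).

0.511

After 'alert': P(compromised) = 0.8·0.5500 / (0.8·0.5500 + 0.25·0.4500) ≈ 0.7964
After 'quiet': P(compromised) = 0.2·0.7964 / (0.2·0.7964 + 0.75·0.2036) ≈ 0.5105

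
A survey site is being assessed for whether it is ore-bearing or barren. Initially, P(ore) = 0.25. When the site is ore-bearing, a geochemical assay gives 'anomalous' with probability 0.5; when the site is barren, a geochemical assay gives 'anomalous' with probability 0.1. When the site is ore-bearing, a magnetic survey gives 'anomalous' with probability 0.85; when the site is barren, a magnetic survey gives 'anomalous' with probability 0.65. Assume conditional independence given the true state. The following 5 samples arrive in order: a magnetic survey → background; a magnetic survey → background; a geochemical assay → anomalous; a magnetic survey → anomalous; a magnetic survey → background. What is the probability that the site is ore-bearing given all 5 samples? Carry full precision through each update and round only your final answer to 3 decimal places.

0.146

After a magnetic survey='background': P(ore) = 0.15·0.2500 / (0.15·0.2500 + 0.35·0.7500) ≈ 0.1250
After a magnetic survey='background': P(ore) = 0.15·0.1250 / (0.15·0.1250 + 0.35·0.8750) ≈ 0.0577
After a geochemical assay='anomalous': P(ore) = 0.5·0.0577 / (0.5·0.0577 + 0.1·0.9423) ≈ 0.2344
After a magnetic survey='anomalous': P(ore) = 0.85·0.2344 / (0.85·0.2344 + 0.65·0.7656) ≈ 0.2859
After a magnetic survey='background': P(ore) = 0.15·0.2859 / (0.15·0.2859 + 0.35·0.7141) ≈ 0.1464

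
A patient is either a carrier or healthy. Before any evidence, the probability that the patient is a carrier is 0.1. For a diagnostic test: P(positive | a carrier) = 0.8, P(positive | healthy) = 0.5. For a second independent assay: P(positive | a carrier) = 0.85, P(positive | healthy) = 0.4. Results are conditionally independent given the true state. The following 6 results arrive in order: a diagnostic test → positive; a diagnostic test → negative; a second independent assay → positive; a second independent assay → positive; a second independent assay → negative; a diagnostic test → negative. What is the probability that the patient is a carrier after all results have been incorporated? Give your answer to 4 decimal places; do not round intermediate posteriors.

0.0311

Apply Bayes' rule sequentially, carrying P(carrier) forward.
After a diagnostic test='positive': P(carrier) = 0.8·0.1000 / (0.8·0.1000 + 0.5·0.9000) ≈ 0.1509
After a diagnostic test='negative': P(carrier) = 0.2·0.1509 / (0.2·0.1509 + 0.5·0.8491) ≈ 0.0664
After a second independent assay='positive': P(carrier) = 0.85·0.0664 / (0.85·0.0664 + 0.4·0.9336) ≈ 0.1313
After a second independent assay='positive': P(carrier) = 0.85·0.1313 / (0.85·0.1313 + 0.4·0.8687) ≈ 0.2431
After a second independent assay='negative': P(carrier) = 0.15·0.2431 / (0.15·0.2431 + 0.6·0.7569) ≈ 0.0743
After a diagnostic test='negative': P(carrier) = 0.2·0.0743 / (0.2·0.0743 + 0.5·0.9257) ≈ 0.0311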